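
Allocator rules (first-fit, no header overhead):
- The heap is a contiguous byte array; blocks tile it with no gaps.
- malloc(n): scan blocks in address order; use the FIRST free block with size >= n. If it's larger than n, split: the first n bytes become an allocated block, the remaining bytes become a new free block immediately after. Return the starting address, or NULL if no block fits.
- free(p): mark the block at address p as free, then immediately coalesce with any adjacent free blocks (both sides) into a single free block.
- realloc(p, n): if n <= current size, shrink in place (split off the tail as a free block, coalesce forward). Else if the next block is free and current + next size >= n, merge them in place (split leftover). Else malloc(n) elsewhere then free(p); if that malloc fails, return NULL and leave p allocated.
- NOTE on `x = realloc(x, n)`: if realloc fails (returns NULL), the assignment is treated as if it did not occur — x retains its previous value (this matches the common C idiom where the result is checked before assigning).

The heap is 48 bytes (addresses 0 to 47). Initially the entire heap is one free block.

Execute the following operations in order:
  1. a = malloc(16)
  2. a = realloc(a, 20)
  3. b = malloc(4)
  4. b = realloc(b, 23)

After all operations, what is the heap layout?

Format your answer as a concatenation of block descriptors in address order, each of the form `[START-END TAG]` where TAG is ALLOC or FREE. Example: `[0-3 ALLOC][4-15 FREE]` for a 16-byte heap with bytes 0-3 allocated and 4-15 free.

Op 1: a = malloc(16) -> a = 0; heap: [0-15 ALLOC][16-47 FREE]
Op 2: a = realloc(a, 20) -> a = 0; heap: [0-19 ALLOC][20-47 FREE]
Op 3: b = malloc(4) -> b = 20; heap: [0-19 ALLOC][20-23 ALLOC][24-47 FREE]
Op 4: b = realloc(b, 23) -> b = 20; heap: [0-19 ALLOC][20-42 ALLOC][43-47 FREE]

Answer: [0-19 ALLOC][20-42 ALLOC][43-47 FREE]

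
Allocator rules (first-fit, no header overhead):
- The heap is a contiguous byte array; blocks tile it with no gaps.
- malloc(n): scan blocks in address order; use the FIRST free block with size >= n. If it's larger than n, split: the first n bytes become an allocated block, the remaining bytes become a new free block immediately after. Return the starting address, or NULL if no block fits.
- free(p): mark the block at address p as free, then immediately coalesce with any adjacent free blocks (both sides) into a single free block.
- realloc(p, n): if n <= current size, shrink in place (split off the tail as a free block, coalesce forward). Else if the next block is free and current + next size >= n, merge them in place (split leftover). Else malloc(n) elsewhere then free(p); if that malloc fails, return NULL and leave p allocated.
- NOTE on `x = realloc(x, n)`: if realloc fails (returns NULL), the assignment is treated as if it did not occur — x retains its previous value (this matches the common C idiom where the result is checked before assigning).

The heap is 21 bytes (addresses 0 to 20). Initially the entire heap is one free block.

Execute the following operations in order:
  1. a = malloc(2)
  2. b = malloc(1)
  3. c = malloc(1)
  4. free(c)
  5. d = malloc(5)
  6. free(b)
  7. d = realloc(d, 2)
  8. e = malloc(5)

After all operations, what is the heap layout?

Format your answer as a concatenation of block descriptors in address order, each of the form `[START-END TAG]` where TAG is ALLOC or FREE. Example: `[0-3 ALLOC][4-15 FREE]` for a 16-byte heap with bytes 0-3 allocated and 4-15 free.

Op 1: a = malloc(2) -> a = 0; heap: [0-1 ALLOC][2-20 FREE]
Op 2: b = malloc(1) -> b = 2; heap: [0-1 ALLOC][2-2 ALLOC][3-20 FREE]
Op 3: c = malloc(1) -> c = 3; heap: [0-1 ALLOC][2-2 ALLOC][3-3 ALLOC][4-20 FREE]
Op 4: free(c) -> (freed c); heap: [0-1 ALLOC][2-2 ALLOC][3-20 FREE]
Op 5: d = malloc(5) -> d = 3; heap: [0-1 ALLOC][2-2 ALLOC][3-7 ALLOC][8-20 FREE]
Op 6: free(b) -> (freed b); heap: [0-1 ALLOC][2-2 FREE][3-7 ALLOC][8-20 FREE]
Op 7: d = realloc(d, 2) -> d = 3; heap: [0-1 ALLOC][2-2 FREE][3-4 ALLOC][5-20 FREE]
Op 8: e = malloc(5) -> e = 5; heap: [0-1 ALLOC][2-2 FREE][3-4 ALLOC][5-9 ALLOC][10-20 FREE]

Answer: [0-1 ALLOC][2-2 FREE][3-4 ALLOC][5-9 ALLOC][10-20 FREE]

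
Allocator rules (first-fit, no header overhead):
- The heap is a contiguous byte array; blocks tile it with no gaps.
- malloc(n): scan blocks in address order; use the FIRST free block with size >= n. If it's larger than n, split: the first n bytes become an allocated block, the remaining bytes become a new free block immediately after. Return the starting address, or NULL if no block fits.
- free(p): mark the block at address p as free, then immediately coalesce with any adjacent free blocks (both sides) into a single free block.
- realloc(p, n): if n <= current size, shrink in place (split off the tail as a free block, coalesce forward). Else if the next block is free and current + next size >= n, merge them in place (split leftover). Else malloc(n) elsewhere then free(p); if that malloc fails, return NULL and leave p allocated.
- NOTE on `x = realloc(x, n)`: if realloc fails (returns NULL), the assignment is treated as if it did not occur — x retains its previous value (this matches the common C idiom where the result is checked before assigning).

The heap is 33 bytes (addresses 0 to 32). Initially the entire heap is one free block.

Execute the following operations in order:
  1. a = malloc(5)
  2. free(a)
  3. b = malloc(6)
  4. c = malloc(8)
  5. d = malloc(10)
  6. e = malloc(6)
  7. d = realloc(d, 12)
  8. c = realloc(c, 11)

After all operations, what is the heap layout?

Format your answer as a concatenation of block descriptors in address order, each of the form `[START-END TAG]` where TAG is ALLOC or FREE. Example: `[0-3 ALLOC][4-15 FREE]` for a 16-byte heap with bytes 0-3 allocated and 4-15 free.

Answer: [0-5 ALLOC][6-13 ALLOC][14-23 ALLOC][24-29 ALLOC][30-32 FREE]

Derivation:
Op 1: a = malloc(5) -> a = 0; heap: [0-4 ALLOC][5-32 FREE]
Op 2: free(a) -> (freed a); heap: [0-32 FREE]
Op 3: b = malloc(6) -> b = 0; heap: [0-5 ALLOC][6-32 FREE]
Op 4: c = malloc(8) -> c = 6; heap: [0-5 ALLOC][6-13 ALLOC][14-32 FREE]
Op 5: d = malloc(10) -> d = 14; heap: [0-5 ALLOC][6-13 ALLOC][14-23 ALLOC][24-32 FREE]
Op 6: e = malloc(6) -> e = 24; heap: [0-5 ALLOC][6-13 ALLOC][14-23 ALLOC][24-29 ALLOC][30-32 FREE]
Op 7: d = realloc(d, 12) -> NULL (d unchanged); heap: [0-5 ALLOC][6-13 ALLOC][14-23 ALLOC][24-29 ALLOC][30-32 FREE]
Op 8: c = realloc(c, 11) -> NULL (c unchanged); heap: [0-5 ALLOC][6-13 ALLOC][14-23 ALLOC][24-29 ALLOC][30-32 FREE]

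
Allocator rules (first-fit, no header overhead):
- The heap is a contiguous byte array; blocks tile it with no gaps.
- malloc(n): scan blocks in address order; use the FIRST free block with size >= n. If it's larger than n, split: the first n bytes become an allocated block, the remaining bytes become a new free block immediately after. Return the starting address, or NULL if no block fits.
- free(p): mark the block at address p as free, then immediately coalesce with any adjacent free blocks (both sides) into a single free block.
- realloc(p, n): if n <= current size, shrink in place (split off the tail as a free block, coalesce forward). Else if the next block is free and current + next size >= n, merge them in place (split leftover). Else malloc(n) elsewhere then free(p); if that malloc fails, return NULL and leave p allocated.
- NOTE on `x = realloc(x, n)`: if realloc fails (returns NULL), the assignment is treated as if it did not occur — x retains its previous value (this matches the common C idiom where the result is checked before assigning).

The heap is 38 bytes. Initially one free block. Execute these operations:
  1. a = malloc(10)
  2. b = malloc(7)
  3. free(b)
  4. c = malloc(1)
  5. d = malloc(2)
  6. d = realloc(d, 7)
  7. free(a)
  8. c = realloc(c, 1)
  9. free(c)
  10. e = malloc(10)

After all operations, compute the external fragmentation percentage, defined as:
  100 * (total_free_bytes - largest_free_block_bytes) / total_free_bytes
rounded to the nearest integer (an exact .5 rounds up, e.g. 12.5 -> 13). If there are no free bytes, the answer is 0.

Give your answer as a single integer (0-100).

Op 1: a = malloc(10) -> a = 0; heap: [0-9 ALLOC][10-37 FREE]
Op 2: b = malloc(7) -> b = 10; heap: [0-9 ALLOC][10-16 ALLOC][17-37 FREE]
Op 3: free(b) -> (freed b); heap: [0-9 ALLOC][10-37 FREE]
Op 4: c = malloc(1) -> c = 10; heap: [0-9 ALLOC][10-10 ALLOC][11-37 FREE]
Op 5: d = malloc(2) -> d = 11; heap: [0-9 ALLOC][10-10 ALLOC][11-12 ALLOC][13-37 FREE]
Op 6: d = realloc(d, 7) -> d = 11; heap: [0-9 ALLOC][10-10 ALLOC][11-17 ALLOC][18-37 FREE]
Op 7: free(a) -> (freed a); heap: [0-9 FREE][10-10 ALLOC][11-17 ALLOC][18-37 FREE]
Op 8: c = realloc(c, 1) -> c = 10; heap: [0-9 FREE][10-10 ALLOC][11-17 ALLOC][18-37 FREE]
Op 9: free(c) -> (freed c); heap: [0-10 FREE][11-17 ALLOC][18-37 FREE]
Op 10: e = malloc(10) -> e = 0; heap: [0-9 ALLOC][10-10 FREE][11-17 ALLOC][18-37 FREE]
Free blocks: [1 20] total_free=21 largest=20 -> 100*(21-20)/21 = 100/21 ≈ 4.762 -> rounds to 5

Answer: 5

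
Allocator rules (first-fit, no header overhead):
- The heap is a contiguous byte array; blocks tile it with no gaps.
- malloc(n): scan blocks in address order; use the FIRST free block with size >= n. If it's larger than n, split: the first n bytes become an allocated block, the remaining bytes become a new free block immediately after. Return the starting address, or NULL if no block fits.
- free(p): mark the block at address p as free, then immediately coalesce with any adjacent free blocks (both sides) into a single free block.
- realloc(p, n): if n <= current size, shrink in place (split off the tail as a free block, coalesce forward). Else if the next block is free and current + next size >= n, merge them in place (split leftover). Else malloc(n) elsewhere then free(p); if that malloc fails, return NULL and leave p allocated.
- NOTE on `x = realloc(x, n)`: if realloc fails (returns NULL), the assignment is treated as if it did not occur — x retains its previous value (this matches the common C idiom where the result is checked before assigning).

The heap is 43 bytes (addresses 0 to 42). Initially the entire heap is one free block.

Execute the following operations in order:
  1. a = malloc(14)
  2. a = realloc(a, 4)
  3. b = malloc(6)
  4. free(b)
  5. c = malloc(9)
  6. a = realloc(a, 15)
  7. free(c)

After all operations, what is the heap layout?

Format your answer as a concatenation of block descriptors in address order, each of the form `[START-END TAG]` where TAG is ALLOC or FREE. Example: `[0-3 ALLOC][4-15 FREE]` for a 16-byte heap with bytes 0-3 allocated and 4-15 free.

Answer: [0-12 FREE][13-27 ALLOC][28-42 FREE]

Derivation:
Op 1: a = malloc(14) -> a = 0; heap: [0-13 ALLOC][14-42 FREE]
Op 2: a = realloc(a, 4) -> a = 0; heap: [0-3 ALLOC][4-42 FREE]
Op 3: b = malloc(6) -> b = 4; heap: [0-3 ALLOC][4-9 ALLOC][10-42 FREE]
Op 4: free(b) -> (freed b); heap: [0-3 ALLOC][4-42 FREE]
Op 5: c = malloc(9) -> c = 4; heap: [0-3 ALLOC][4-12 ALLOC][13-42 FREE]
Op 6: a = realloc(a, 15) -> a = 13; heap: [0-3 FREE][4-12 ALLOC][13-27 ALLOC][28-42 FREE]
Op 7: free(c) -> (freed c); heap: [0-12 FREE][13-27 ALLOC][28-42 FREE]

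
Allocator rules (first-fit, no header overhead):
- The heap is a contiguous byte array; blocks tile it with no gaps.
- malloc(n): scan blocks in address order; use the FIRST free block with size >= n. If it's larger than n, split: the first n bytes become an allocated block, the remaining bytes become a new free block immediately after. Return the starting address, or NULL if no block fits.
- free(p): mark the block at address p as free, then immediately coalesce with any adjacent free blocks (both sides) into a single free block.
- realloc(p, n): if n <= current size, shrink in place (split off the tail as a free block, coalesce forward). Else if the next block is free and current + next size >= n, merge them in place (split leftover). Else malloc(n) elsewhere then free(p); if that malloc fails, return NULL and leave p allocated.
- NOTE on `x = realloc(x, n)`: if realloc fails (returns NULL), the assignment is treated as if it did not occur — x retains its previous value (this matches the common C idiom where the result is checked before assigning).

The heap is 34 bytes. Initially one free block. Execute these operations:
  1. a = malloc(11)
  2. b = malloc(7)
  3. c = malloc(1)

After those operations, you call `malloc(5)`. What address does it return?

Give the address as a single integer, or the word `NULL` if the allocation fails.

Answer: 19

Derivation:
Op 1: a = malloc(11) -> a = 0; heap: [0-10 ALLOC][11-33 FREE]
Op 2: b = malloc(7) -> b = 11; heap: [0-10 ALLOC][11-17 ALLOC][18-33 FREE]
Op 3: c = malloc(1) -> c = 18; heap: [0-10 ALLOC][11-17 ALLOC][18-18 ALLOC][19-33 FREE]
malloc(5): first-fit scan over [0-10 ALLOC][11-17 ALLOC][18-18 ALLOC][19-33 FREE] -> 19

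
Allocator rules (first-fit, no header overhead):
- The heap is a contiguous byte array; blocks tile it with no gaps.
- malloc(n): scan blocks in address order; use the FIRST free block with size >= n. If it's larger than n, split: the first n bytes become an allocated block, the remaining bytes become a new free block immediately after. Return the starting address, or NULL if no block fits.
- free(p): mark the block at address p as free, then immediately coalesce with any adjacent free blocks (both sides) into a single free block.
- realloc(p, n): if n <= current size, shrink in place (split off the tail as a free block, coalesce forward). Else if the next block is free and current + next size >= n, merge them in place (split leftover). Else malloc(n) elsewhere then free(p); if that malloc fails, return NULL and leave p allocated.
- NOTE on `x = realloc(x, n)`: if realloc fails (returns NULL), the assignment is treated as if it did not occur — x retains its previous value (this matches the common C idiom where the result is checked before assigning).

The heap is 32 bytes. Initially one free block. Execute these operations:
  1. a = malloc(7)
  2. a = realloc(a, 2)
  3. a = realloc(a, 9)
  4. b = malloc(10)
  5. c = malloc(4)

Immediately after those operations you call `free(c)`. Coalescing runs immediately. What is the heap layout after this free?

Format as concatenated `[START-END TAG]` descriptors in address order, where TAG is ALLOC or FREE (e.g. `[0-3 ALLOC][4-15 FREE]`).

Answer: [0-8 ALLOC][9-18 ALLOC][19-31 FREE]

Derivation:
Op 1: a = malloc(7) -> a = 0; heap: [0-6 ALLOC][7-31 FREE]
Op 2: a = realloc(a, 2) -> a = 0; heap: [0-1 ALLOC][2-31 FREE]
Op 3: a = realloc(a, 9) -> a = 0; heap: [0-8 ALLOC][9-31 FREE]
Op 4: b = malloc(10) -> b = 9; heap: [0-8 ALLOC][9-18 ALLOC][19-31 FREE]
Op 5: c = malloc(4) -> c = 19; heap: [0-8 ALLOC][9-18 ALLOC][19-22 ALLOC][23-31 FREE]
free(c): c = 19 -> block [19-22 ALLOC]; mark free, coalesce with adjacent free neighbors -> [0-8 ALLOC][9-18 ALLOC][19-31 FREE]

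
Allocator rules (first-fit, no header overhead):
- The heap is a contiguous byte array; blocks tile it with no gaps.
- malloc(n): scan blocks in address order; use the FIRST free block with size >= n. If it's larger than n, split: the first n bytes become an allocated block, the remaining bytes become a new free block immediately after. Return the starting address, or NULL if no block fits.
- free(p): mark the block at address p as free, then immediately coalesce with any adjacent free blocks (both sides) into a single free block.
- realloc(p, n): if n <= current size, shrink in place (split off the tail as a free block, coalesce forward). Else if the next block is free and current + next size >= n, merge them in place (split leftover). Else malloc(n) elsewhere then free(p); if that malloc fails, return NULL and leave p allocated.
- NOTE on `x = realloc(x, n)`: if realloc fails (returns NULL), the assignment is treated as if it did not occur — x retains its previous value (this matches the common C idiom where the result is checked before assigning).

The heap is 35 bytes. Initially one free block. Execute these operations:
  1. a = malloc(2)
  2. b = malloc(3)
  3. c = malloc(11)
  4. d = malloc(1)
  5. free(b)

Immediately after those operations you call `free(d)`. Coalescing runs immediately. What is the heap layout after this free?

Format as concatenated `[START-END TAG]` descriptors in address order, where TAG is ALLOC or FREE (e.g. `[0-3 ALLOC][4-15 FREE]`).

Answer: [0-1 ALLOC][2-4 FREE][5-15 ALLOC][16-34 FREE]

Derivation:
Op 1: a = malloc(2) -> a = 0; heap: [0-1 ALLOC][2-34 FREE]
Op 2: b = malloc(3) -> b = 2; heap: [0-1 ALLOC][2-4 ALLOC][5-34 FREE]
Op 3: c = malloc(11) -> c = 5; heap: [0-1 ALLOC][2-4 ALLOC][5-15 ALLOC][16-34 FREE]
Op 4: d = malloc(1) -> d = 16; heap: [0-1 ALLOC][2-4 ALLOC][5-15 ALLOC][16-16 ALLOC][17-34 FREE]
Op 5: free(b) -> (freed b); heap: [0-1 ALLOC][2-4 FREE][5-15 ALLOC][16-16 ALLOC][17-34 FREE]
free(d): d = 16 -> block [16-16 ALLOC]; mark free, coalesce with adjacent free neighbors -> [0-1 ALLOC][2-4 FREE][5-15 ALLOC][16-34 FREE]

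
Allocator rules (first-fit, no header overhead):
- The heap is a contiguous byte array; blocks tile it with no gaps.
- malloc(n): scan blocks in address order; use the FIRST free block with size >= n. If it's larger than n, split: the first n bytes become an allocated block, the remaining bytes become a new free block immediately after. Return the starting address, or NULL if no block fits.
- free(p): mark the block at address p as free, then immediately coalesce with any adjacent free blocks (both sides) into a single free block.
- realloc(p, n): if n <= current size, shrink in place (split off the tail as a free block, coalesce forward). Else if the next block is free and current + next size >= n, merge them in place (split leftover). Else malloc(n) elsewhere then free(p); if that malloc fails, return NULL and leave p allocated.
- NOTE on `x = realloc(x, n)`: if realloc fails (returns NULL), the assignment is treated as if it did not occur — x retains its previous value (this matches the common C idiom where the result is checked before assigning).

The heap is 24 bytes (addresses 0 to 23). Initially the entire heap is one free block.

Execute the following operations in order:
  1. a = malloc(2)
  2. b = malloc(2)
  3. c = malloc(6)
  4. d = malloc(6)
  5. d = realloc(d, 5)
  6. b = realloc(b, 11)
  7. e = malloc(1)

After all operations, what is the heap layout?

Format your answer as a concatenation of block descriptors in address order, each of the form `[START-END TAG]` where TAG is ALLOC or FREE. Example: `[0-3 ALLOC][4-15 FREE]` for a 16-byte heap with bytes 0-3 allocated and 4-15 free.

Answer: [0-1 ALLOC][2-3 ALLOC][4-9 ALLOC][10-14 ALLOC][15-15 ALLOC][16-23 FREE]

Derivation:
Op 1: a = malloc(2) -> a = 0; heap: [0-1 ALLOC][2-23 FREE]
Op 2: b = malloc(2) -> b = 2; heap: [0-1 ALLOC][2-3 ALLOC][4-23 FREE]
Op 3: c = malloc(6) -> c = 4; heap: [0-1 ALLOC][2-3 ALLOC][4-9 ALLOC][10-23 FREE]
Op 4: d = malloc(6) -> d = 10; heap: [0-1 ALLOC][2-3 ALLOC][4-9 ALLOC][10-15 ALLOC][16-23 FREE]
Op 5: d = realloc(d, 5) -> d = 10; heap: [0-1 ALLOC][2-3 ALLOC][4-9 ALLOC][10-14 ALLOC][15-23 FREE]
Op 6: b = realloc(b, 11) -> NULL (b unchanged); heap: [0-1 ALLOC][2-3 ALLOC][4-9 ALLOC][10-14 ALLOC][15-23 FREE]
Op 7: e = malloc(1) -> e = 15; heap: [0-1 ALLOC][2-3 ALLOC][4-9 ALLOC][10-14 ALLOC][15-15 ALLOC][16-23 FREE]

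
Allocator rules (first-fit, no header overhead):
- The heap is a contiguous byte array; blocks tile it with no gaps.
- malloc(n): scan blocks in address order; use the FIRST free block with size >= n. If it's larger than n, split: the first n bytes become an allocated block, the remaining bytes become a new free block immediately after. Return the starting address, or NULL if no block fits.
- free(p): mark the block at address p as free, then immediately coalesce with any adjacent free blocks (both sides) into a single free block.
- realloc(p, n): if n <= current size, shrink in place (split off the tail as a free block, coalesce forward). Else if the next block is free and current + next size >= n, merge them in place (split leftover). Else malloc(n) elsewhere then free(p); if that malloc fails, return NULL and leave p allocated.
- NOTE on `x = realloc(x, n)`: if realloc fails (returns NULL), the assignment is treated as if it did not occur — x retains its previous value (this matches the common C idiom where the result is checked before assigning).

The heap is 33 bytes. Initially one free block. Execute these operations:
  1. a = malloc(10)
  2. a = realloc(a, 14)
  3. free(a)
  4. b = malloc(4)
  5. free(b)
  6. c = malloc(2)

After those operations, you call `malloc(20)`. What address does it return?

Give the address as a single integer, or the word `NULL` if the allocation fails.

Op 1: a = malloc(10) -> a = 0; heap: [0-9 ALLOC][10-32 FREE]
Op 2: a = realloc(a, 14) -> a = 0; heap: [0-13 ALLOC][14-32 FREE]
Op 3: free(a) -> (freed a); heap: [0-32 FREE]
Op 4: b = malloc(4) -> b = 0; heap: [0-3 ALLOC][4-32 FREE]
Op 5: free(b) -> (freed b); heap: [0-32 FREE]
Op 6: c = malloc(2) -> c = 0; heap: [0-1 ALLOC][2-32 FREE]
malloc(20): first-fit scan over [0-1 ALLOC][2-32 FREE] -> 2

Answer: 2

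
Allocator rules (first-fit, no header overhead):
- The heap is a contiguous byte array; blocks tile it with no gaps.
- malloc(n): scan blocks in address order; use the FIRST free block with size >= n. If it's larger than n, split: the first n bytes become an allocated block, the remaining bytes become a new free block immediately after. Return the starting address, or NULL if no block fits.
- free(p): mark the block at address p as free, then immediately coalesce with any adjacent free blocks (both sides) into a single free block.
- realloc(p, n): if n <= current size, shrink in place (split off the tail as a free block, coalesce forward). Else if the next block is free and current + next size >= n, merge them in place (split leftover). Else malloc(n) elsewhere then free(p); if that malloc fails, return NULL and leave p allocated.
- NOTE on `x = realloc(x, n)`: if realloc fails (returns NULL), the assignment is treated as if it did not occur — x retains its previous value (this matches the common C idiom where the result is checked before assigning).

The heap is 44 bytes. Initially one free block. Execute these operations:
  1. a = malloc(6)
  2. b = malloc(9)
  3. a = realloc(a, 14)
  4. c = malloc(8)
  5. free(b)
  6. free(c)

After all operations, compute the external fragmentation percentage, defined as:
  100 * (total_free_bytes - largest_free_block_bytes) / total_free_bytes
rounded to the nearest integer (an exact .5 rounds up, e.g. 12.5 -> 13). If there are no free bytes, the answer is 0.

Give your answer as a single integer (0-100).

Answer: 50

Derivation:
Op 1: a = malloc(6) -> a = 0; heap: [0-5 ALLOC][6-43 FREE]
Op 2: b = malloc(9) -> b = 6; heap: [0-5 ALLOC][6-14 ALLOC][15-43 FREE]
Op 3: a = realloc(a, 14) -> a = 15; heap: [0-5 FREE][6-14 ALLOC][15-28 ALLOC][29-43 FREE]
Op 4: c = malloc(8) -> c = 29; heap: [0-5 FREE][6-14 ALLOC][15-28 ALLOC][29-36 ALLOC][37-43 FREE]
Op 5: free(b) -> (freed b); heap: [0-14 FREE][15-28 ALLOC][29-36 ALLOC][37-43 FREE]
Op 6: free(c) -> (freed c); heap: [0-14 FREE][15-28 ALLOC][29-43 FREE]
Free blocks: [15 15] total_free=30 largest=15 -> 100*(30-15)/30 = 1500/30 = 50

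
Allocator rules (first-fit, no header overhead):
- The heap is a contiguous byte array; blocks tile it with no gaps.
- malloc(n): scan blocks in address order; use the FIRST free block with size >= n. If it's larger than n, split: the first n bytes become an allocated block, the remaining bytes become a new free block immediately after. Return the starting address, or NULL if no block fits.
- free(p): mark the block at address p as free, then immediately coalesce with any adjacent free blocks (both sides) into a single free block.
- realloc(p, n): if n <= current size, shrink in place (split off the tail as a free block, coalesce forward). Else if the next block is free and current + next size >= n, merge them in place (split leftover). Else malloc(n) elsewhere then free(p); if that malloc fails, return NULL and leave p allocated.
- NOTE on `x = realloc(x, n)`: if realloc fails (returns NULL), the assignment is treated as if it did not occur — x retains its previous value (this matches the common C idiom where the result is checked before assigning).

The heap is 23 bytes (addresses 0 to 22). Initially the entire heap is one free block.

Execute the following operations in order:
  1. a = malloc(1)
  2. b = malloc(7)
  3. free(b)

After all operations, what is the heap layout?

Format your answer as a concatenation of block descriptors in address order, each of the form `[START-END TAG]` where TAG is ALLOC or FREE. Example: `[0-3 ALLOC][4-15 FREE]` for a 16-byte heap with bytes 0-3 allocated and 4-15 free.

Answer: [0-0 ALLOC][1-22 FREE]

Derivation:
Op 1: a = malloc(1) -> a = 0; heap: [0-0 ALLOC][1-22 FREE]
Op 2: b = malloc(7) -> b = 1; heap: [0-0 ALLOC][1-7 ALLOC][8-22 FREE]
Op 3: free(b) -> (freed b); heap: [0-0 ALLOC][1-22 FREE]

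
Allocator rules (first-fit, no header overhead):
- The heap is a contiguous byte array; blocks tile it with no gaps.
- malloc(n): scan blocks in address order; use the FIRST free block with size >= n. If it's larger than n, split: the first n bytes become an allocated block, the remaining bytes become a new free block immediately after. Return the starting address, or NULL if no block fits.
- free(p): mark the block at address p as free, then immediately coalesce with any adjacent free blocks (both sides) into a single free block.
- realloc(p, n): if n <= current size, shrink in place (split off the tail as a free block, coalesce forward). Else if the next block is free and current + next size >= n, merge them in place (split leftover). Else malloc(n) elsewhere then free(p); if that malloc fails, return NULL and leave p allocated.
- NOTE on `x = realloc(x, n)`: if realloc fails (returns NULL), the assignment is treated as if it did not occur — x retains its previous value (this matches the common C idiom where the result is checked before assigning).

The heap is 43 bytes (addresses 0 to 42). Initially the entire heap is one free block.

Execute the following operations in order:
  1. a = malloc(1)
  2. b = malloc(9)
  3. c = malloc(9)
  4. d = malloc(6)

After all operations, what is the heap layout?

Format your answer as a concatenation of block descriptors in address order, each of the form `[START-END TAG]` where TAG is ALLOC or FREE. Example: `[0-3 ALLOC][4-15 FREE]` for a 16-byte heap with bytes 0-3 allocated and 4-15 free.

Answer: [0-0 ALLOC][1-9 ALLOC][10-18 ALLOC][19-24 ALLOC][25-42 FREE]

Derivation:
Op 1: a = malloc(1) -> a = 0; heap: [0-0 ALLOC][1-42 FREE]
Op 2: b = malloc(9) -> b = 1; heap: [0-0 ALLOC][1-9 ALLOC][10-42 FREE]
Op 3: c = malloc(9) -> c = 10; heap: [0-0 ALLOC][1-9 ALLOC][10-18 ALLOC][19-42 FREE]
Op 4: d = malloc(6) -> d = 19; heap: [0-0 ALLOC][1-9 ALLOC][10-18 ALLOC][19-24 ALLOC][25-42 FREE]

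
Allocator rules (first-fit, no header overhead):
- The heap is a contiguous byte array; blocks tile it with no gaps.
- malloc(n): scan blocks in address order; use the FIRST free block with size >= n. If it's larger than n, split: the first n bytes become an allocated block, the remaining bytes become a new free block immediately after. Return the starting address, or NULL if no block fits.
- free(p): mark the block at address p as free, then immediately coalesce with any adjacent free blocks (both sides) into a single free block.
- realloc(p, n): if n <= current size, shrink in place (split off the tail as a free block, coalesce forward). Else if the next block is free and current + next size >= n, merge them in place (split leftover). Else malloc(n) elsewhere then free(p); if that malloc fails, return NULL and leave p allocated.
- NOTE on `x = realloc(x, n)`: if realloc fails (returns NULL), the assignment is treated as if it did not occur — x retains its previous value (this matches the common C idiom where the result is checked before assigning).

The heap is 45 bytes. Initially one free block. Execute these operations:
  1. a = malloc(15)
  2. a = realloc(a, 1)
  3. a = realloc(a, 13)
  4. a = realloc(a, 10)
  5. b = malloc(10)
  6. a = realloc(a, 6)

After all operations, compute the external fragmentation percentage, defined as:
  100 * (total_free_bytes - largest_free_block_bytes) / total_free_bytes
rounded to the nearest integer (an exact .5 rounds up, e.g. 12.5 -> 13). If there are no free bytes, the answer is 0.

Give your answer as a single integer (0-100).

Answer: 14

Derivation:
Op 1: a = malloc(15) -> a = 0; heap: [0-14 ALLOC][15-44 FREE]
Op 2: a = realloc(a, 1) -> a = 0; heap: [0-0 ALLOC][1-44 FREE]
Op 3: a = realloc(a, 13) -> a = 0; heap: [0-12 ALLOC][13-44 FREE]
Op 4: a = realloc(a, 10) -> a = 0; heap: [0-9 ALLOC][10-44 FREE]
Op 5: b = malloc(10) -> b = 10; heap: [0-9 ALLOC][10-19 ALLOC][20-44 FREE]
Op 6: a = realloc(a, 6) -> a = 0; heap: [0-5 ALLOC][6-9 FREE][10-19 ALLOC][20-44 FREE]
Free blocks: [4 25] total_free=29 largest=25 -> 100*(29-25)/29 = 400/29 ≈ 13.793 -> rounds to 14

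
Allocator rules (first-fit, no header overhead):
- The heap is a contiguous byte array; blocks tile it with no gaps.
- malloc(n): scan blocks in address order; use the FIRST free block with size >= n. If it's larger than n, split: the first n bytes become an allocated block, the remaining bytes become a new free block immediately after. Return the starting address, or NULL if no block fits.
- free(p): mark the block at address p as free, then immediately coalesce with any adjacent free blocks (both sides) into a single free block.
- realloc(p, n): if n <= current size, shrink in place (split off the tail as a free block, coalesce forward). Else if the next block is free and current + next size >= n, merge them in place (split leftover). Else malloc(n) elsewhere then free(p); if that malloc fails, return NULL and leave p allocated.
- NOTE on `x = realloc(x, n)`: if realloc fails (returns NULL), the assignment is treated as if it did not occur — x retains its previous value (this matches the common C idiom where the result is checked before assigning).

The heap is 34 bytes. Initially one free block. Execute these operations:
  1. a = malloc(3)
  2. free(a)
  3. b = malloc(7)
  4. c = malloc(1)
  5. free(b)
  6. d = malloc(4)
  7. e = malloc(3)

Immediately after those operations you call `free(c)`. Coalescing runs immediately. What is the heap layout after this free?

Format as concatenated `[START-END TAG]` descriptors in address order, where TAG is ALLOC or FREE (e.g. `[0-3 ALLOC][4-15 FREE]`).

Answer: [0-3 ALLOC][4-6 ALLOC][7-33 FREE]

Derivation:
Op 1: a = malloc(3) -> a = 0; heap: [0-2 ALLOC][3-33 FREE]
Op 2: free(a) -> (freed a); heap: [0-33 FREE]
Op 3: b = malloc(7) -> b = 0; heap: [0-6 ALLOC][7-33 FREE]
Op 4: c = malloc(1) -> c = 7; heap: [0-6 ALLOC][7-7 ALLOC][8-33 FREE]
Op 5: free(b) -> (freed b); heap: [0-6 FREE][7-7 ALLOC][8-33 FREE]
Op 6: d = malloc(4) -> d = 0; heap: [0-3 ALLOC][4-6 FREE][7-7 ALLOC][8-33 FREE]
Op 7: e = malloc(3) -> e = 4; heap: [0-3 ALLOC][4-6 ALLOC][7-7 ALLOC][8-33 FREE]
free(c): c = 7 -> block [7-7 ALLOC]; mark free, coalesce with adjacent free neighbors -> [0-3 ALLOC][4-6 ALLOC][7-33 FREE]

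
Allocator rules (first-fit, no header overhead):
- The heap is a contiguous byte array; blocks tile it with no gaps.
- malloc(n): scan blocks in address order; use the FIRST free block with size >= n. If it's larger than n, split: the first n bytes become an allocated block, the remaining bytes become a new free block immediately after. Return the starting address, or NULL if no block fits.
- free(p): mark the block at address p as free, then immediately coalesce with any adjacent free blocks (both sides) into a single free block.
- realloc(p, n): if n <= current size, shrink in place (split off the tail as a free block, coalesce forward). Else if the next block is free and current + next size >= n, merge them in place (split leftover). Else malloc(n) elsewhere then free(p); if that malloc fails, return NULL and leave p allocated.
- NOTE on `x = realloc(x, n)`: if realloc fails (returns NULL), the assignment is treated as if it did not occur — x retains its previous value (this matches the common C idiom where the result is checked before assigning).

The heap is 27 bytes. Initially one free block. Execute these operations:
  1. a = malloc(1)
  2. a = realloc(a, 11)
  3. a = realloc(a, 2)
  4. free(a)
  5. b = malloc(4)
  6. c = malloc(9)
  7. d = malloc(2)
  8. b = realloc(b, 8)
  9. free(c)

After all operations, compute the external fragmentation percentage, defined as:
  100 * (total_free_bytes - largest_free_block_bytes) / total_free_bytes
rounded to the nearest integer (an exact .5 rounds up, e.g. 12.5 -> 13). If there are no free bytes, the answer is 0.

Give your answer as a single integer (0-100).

Answer: 24

Derivation:
Op 1: a = malloc(1) -> a = 0; heap: [0-0 ALLOC][1-26 FREE]
Op 2: a = realloc(a, 11) -> a = 0; heap: [0-10 ALLOC][11-26 FREE]
Op 3: a = realloc(a, 2) -> a = 0; heap: [0-1 ALLOC][2-26 FREE]
Op 4: free(a) -> (freed a); heap: [0-26 FREE]
Op 5: b = malloc(4) -> b = 0; heap: [0-3 ALLOC][4-26 FREE]
Op 6: c = malloc(9) -> c = 4; heap: [0-3 ALLOC][4-12 ALLOC][13-26 FREE]
Op 7: d = malloc(2) -> d = 13; heap: [0-3 ALLOC][4-12 ALLOC][13-14 ALLOC][15-26 FREE]
Op 8: b = realloc(b, 8) -> b = 15; heap: [0-3 FREE][4-12 ALLOC][13-14 ALLOC][15-22 ALLOC][23-26 FREE]
Op 9: free(c) -> (freed c); heap: [0-12 FREE][13-14 ALLOC][15-22 ALLOC][23-26 FREE]
Free blocks: [13 4] total_free=17 largest=13 -> 100*(17-13)/17 = 400/17 ≈ 23.529 -> rounds to 24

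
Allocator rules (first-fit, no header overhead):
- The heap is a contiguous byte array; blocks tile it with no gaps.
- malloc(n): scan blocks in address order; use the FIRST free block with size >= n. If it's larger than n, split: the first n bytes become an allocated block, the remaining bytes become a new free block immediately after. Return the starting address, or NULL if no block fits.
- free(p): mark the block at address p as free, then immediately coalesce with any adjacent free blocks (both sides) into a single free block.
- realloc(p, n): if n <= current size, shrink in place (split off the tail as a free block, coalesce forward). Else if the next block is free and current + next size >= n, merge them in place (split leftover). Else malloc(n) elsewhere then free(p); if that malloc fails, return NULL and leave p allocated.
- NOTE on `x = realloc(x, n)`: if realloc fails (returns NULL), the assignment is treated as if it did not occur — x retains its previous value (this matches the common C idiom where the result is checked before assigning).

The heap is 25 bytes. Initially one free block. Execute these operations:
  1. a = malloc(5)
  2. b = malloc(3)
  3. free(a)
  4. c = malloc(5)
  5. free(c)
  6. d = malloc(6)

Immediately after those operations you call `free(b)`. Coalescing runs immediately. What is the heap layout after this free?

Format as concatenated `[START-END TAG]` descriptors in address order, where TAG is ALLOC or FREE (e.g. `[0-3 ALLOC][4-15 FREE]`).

Answer: [0-7 FREE][8-13 ALLOC][14-24 FREE]

Derivation:
Op 1: a = malloc(5) -> a = 0; heap: [0-4 ALLOC][5-24 FREE]
Op 2: b = malloc(3) -> b = 5; heap: [0-4 ALLOC][5-7 ALLOC][8-24 FREE]
Op 3: free(a) -> (freed a); heap: [0-4 FREE][5-7 ALLOC][8-24 FREE]
Op 4: c = malloc(5) -> c = 0; heap: [0-4 ALLOC][5-7 ALLOC][8-24 FREE]
Op 5: free(c) -> (freed c); heap: [0-4 FREE][5-7 ALLOC][8-24 FREE]
Op 6: d = malloc(6) -> d = 8; heap: [0-4 FREE][5-7 ALLOC][8-13 ALLOC][14-24 FREE]
free(b): b = 5 -> block [5-7 ALLOC]; mark free, coalesce with adjacent free neighbors -> [0-7 FREE][8-13 ALLOC][14-24 FREE]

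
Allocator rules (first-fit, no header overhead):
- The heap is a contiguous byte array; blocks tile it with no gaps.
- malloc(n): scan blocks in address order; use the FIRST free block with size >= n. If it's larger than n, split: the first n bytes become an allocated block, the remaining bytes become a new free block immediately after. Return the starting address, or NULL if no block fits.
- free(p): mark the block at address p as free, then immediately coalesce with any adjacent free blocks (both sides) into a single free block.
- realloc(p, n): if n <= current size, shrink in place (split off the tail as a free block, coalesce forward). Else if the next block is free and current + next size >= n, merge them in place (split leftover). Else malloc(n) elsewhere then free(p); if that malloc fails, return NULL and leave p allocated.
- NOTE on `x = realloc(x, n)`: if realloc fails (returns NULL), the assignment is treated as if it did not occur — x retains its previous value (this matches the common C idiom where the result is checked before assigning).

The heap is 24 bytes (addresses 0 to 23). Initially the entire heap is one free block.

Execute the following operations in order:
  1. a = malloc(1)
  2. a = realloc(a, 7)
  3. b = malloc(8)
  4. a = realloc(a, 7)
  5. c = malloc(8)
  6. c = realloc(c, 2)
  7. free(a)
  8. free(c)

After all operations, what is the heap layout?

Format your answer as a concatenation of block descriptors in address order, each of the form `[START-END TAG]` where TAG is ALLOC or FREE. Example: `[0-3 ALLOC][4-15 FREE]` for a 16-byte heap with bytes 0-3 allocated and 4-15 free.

Op 1: a = malloc(1) -> a = 0; heap: [0-0 ALLOC][1-23 FREE]
Op 2: a = realloc(a, 7) -> a = 0; heap: [0-6 ALLOC][7-23 FREE]
Op 3: b = malloc(8) -> b = 7; heap: [0-6 ALLOC][7-14 ALLOC][15-23 FREE]
Op 4: a = realloc(a, 7) -> a = 0; heap: [0-6 ALLOC][7-14 ALLOC][15-23 FREE]
Op 5: c = malloc(8) -> c = 15; heap: [0-6 ALLOC][7-14 ALLOC][15-22 ALLOC][23-23 FREE]
Op 6: c = realloc(c, 2) -> c = 15; heap: [0-6 ALLOC][7-14 ALLOC][15-16 ALLOC][17-23 FREE]
Op 7: free(a) -> (freed a); heap: [0-6 FREE][7-14 ALLOC][15-16 ALLOC][17-23 FREE]
Op 8: free(c) -> (freed c); heap: [0-6 FREE][7-14 ALLOC][15-23 FREE]

Answer: [0-6 FREE][7-14 ALLOC][15-23 FREE]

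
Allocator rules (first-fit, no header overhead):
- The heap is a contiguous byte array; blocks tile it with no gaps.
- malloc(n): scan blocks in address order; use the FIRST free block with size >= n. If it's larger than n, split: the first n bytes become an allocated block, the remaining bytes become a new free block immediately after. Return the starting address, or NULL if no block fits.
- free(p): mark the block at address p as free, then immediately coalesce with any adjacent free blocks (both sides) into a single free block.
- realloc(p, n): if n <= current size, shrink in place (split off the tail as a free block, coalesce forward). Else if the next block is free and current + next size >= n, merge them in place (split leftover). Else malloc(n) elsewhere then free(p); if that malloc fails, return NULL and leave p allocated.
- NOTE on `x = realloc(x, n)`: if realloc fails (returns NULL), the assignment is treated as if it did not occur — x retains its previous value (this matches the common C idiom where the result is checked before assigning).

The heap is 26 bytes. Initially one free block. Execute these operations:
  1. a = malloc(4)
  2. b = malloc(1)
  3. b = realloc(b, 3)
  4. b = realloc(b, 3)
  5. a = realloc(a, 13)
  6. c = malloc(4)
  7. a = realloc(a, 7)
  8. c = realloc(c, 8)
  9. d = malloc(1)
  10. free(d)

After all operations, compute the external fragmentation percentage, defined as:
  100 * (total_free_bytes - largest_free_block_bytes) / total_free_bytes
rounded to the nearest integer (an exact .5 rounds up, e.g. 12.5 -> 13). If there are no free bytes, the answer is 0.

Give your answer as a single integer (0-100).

Op 1: a = malloc(4) -> a = 0; heap: [0-3 ALLOC][4-25 FREE]
Op 2: b = malloc(1) -> b = 4; heap: [0-3 ALLOC][4-4 ALLOC][5-25 FREE]
Op 3: b = realloc(b, 3) -> b = 4; heap: [0-3 ALLOC][4-6 ALLOC][7-25 FREE]
Op 4: b = realloc(b, 3) -> b = 4; heap: [0-3 ALLOC][4-6 ALLOC][7-25 FREE]
Op 5: a = realloc(a, 13) -> a = 7; heap: [0-3 FREE][4-6 ALLOC][7-19 ALLOC][20-25 FREE]
Op 6: c = malloc(4) -> c = 0; heap: [0-3 ALLOC][4-6 ALLOC][7-19 ALLOC][20-25 FREE]
Op 7: a = realloc(a, 7) -> a = 7; heap: [0-3 ALLOC][4-6 ALLOC][7-13 ALLOC][14-25 FREE]
Op 8: c = realloc(c, 8) -> c = 14; heap: [0-3 FREE][4-6 ALLOC][7-13 ALLOC][14-21 ALLOC][22-25 FREE]
Op 9: d = malloc(1) -> d = 0; heap: [0-0 ALLOC][1-3 FREE][4-6 ALLOC][7-13 ALLOC][14-21 ALLOC][22-25 FREE]
Op 10: free(d) -> (freed d); heap: [0-3 FREE][4-6 ALLOC][7-13 ALLOC][14-21 ALLOC][22-25 FREE]
Free blocks: [4 4] total_free=8 largest=4 -> 100*(8-4)/8 = 400/8 = 50

Answer: 50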